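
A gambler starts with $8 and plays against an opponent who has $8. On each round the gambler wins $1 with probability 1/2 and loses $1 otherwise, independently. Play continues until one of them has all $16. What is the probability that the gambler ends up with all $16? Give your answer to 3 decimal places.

0.500

With a fair step, P(i) = ½P(i−1) + ½P(i+1) with P(0)=0, P(16)=1 has the linear solution P(i) = i/16.
P(8) = 8/16 = 1/2 ≈ 0.500.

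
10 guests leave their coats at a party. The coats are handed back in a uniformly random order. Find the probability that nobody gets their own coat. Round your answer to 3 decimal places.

0.368

This is the derangement probability: permutations of 10 with no fixed point.
D(10) = 10! · (1 − 1/1! + 1/2! − ··· + (−1)^10/10!) = 1334961.
P = 1334961/3628800 = 16481/44800 ≈ 0.368.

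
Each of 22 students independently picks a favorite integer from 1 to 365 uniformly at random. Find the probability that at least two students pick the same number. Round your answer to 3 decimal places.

It's easier to compute the probability that all 22 are distinct.
P(all distinct) = 365/365 · 364/365 · ··· · 344/365 ≈ 0.524.
So the probability of at least one match is 1 − 0.524 = 0.476.

0.476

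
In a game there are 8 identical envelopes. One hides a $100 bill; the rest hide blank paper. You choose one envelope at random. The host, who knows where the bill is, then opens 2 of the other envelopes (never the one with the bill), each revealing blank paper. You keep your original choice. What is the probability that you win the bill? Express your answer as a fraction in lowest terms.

The host can always open 2 empty envelopes regardless of your choice, so the reveals give no information about your original envelope.
P(win by staying) = 1/8.

1/8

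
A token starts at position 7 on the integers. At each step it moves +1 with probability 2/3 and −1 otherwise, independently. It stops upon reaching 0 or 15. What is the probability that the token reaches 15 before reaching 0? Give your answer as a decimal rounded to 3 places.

0.992

Let r = q/p = (1/3)/(2/3) = 1/2. The recurrence P(i) = p·P(i+1) + q·P(i−1) with P(0)=0, P(15)=1 gives P(i) = (1 − r^i)/(1 − r^15).
P(7) = (1 − (1/2)^7) / (1 − (1/2)^15) = 32512/32767 ≈ 0.992.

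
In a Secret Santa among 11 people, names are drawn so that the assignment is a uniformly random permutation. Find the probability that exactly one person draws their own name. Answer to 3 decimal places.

Choose which one is fixed: C(11,1) = 11 ways.
The remaining 10 must have no fixed point: D(10) = 1334961.
P = 11·1334961/39916800 = 16481/44800 ≈ 0.368.

0.368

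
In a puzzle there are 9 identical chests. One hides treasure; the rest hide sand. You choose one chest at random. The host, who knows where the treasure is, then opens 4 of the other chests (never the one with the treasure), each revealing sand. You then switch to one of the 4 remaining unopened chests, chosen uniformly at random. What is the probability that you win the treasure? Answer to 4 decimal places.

0.2222

Your original chest holds the treasure with probability 1/9, so the other 8 collectively hold it with probability 8/9.
The host can always find 4 empty chests to open, so the reveals don't change that 8/9; it is now spread over the 4 remaining unopened chests.
P(win by switching) = (8/9) · (1/4) = 2/9 ≈ 0.2222.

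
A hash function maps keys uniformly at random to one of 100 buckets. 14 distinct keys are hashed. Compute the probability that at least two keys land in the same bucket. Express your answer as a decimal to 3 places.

0.615

It's easier to compute the probability that all 14 are distinct.
P(all distinct) = 100/100 · 99/100 · ··· · 87/100 ≈ 0.385.
So the probability of at least one match is 1 − 0.385 = 0.615.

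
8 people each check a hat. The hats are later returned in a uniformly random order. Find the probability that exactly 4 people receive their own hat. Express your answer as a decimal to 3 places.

0.016

Choose which 4 of the 8 are fixed: C(8,4) = 70 ways.
The remaining 4 must have no fixed point: D(4) = 9.
P = 70·9/40320 = 1/64 ≈ 0.016.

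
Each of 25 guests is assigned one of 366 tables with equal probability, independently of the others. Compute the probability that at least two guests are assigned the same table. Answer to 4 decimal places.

0.5677

It's easier to compute the probability that all 25 are distinct.
P(all distinct) = 366/366 · 365/366 · ··· · 342/366 ≈ 0.4323.
So the probability of at least one match is 1 − 0.4323 = 0.5677.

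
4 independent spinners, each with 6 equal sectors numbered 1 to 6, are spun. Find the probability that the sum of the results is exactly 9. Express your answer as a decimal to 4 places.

There are 6^4 = 1296 equally likely outcomes.
The number of ordered 4-tuples from {1,…,6} summing to 9 is 56.
P(sum = 9) = 56/1296 = 7/162 ≈ 0.0432.

0.0432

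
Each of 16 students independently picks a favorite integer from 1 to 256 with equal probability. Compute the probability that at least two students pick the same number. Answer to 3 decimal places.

0.380

It's easier to compute the probability that all 16 are distinct.
P(all distinct) = 256/256 · 255/256 · ··· · 241/256 ≈ 0.620.
So the probability of at least one match is 1 − 0.620 = 0.380.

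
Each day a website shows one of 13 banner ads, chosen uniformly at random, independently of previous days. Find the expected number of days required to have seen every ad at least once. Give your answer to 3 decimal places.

41.342

After i distinct types are collected, each trial gives a new one with probability (13−i)/13, so the expected wait for the next new type is 13/(13−i).
E = 13/13 + 13/12 + 13/11 + 13/10 + 13/9 + 13/8 + 13/7 + 13/6 + 13/5 + 13/4 + 13/3 + 13/2 + 13/1 = 1145993/27720 ≈ 41.342.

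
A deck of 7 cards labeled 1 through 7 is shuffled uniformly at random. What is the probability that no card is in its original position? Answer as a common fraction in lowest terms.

This is the derangement probability: permutations of 7 with no fixed point.
D(7) = 7! · (1 − 1/1! + 1/2! − ··· + (−1)^7/7!) = 1854.
P = 1854/5040 = 103/280.

103/280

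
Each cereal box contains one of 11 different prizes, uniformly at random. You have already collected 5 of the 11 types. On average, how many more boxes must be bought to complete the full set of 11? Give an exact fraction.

539/20

Starting from 5 distinct types, each trial gives a new one with probability (11−i)/11 when i types are held, so the wait for the next new type is 11/(11−i).
E = 11/6 + 11/5 + 11/4 + 11/3 + 11/2 + 11/1 = 539/20.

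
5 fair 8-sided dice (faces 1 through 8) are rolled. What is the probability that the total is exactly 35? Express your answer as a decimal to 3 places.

There are 8^5 = 32768 equally likely outcomes.
The number of ordered 5-tuples from {1,…,8} summing to 35 is 126.
P(sum = 35) = 126/32768 = 63/16384 ≈ 0.004.

0.004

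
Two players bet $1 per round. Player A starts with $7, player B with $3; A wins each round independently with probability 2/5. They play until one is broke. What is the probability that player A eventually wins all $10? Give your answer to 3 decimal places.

0.284

Let r = q/p = (3/5)/(2/5) = 3/2. The recurrence P(i) = p·P(i+1) + q·P(i−1) with P(0)=0, P(10)=1 gives P(i) = (1 − r^i)/(1 − r^10).
P(7) = (1 − (3/2)^7) / (1 − (3/2)^10) = 16472/58025 ≈ 0.284.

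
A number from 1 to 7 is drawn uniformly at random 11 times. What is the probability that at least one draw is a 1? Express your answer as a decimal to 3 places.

0.817

P(no draw is a 1) = (6/7)^11 ≈ 0.183.
P(at least one) = 1 − 0.183 = 0.817.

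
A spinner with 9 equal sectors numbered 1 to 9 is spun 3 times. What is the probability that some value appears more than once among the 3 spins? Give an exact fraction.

P(all 3 different) = 9/9 · 8/9 · ··· · 7/9 = 56/81.
P(at least two equal) = 1 − 56/81 = 25/81.

25/81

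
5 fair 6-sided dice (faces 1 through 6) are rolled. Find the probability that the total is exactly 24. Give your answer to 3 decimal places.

There are 6^5 = 7776 equally likely outcomes.
The number of ordered 5-tuples from {1,…,6} summing to 24 is 205.
P(sum = 24) = 205/7776 ≈ 0.026.

0.026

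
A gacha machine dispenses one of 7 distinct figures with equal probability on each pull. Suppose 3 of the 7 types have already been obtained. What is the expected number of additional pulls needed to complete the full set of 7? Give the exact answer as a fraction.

175/12

Starting from 3 distinct types, each trial gives a new one with probability (7−i)/7 when i types are held, so the wait for the next new type is 7/(7−i).
E = 7/4 + 7/3 + 7/2 + 7/1 = 175/12.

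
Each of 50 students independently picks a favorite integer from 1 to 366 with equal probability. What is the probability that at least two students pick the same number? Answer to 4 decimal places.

It's easier to compute the probability that all 50 are distinct.
P(all distinct) = 366/366 · 365/366 · ··· · 317/366 ≈ 0.0299.
So the probability of at least one match is 1 − 0.0299 = 0.9701.

0.9701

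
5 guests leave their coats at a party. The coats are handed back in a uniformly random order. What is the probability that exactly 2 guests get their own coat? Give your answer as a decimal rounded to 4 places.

0.1667

Choose which 2 of the 5 are fixed: C(5,2) = 10 ways.
The remaining 3 must have no fixed point: D(3) = 2.
P = 10·2/120 = 1/6 ≈ 0.1667.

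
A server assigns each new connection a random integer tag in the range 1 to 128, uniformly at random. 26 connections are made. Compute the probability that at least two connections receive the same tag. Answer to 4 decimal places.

0.9346

It's easier to compute the probability that all 26 are distinct.
P(all distinct) = 128/128 · 127/128 · ··· · 103/128 ≈ 0.0654.
So the probability of at least one match is 1 − 0.0654 = 0.9346.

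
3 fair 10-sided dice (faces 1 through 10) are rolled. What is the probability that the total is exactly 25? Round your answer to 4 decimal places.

There are 10^3 = 1000 equally likely outcomes.
The number of ordered 3-tuples from {1,…,10} summing to 25 is 21.
P(sum = 25) = 21/1000 ≈ 0.0210.

0.0210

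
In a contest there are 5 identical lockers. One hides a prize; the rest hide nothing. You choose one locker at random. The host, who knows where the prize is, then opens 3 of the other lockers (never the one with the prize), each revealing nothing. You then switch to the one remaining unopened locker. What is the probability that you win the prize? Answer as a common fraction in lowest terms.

4/5

Your original locker holds the prize with probability 1/5, so the other 4 collectively hold it with probability 4/5.
The host can always find 3 empty lockers to open, so the reveals don't change that 4/5; it is now spread over the 1 remaining unopened locker.
P(win by switching) = (4/5) · (1/1) = 4/5.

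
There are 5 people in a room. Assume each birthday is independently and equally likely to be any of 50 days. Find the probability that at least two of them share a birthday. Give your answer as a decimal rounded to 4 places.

It's easier to compute the probability that all 5 are distinct.
P(all distinct) = 50/50 · 49/50 · ··· · 46/50 ≈ 0.8136.
So the probability of at least one match is 1 − 0.8136 = 0.1864.

0.1864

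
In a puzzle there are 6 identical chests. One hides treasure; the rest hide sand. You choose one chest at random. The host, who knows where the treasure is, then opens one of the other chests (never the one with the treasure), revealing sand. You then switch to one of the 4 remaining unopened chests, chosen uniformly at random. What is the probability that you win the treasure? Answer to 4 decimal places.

0.2083

Your original chest holds the treasure with probability 1/6, so the other 5 collectively hold it with probability 5/6.
The host can always find an empty chest to open, so this doesn't change that 5/6; it is now spread over the 4 remaining unopened chests.
P(win by switching) = (5/6) · (1/4) = 5/24 ≈ 0.2083.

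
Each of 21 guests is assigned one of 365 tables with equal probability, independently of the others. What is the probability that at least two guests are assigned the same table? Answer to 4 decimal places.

It's easier to compute the probability that all 21 are distinct.
P(all distinct) = 365/365 · 364/365 · ··· · 345/365 ≈ 0.5563.
So the probability of at least one match is 1 − 0.5563 = 0.4437.

0.4437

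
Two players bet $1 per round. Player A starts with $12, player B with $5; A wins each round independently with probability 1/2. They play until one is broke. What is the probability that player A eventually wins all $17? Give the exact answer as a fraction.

12/17

With a fair step, P(i) = ½P(i−1) + ½P(i+1) with P(0)=0, P(17)=1 has the linear solution P(i) = i/17.
P(12) = 12/17.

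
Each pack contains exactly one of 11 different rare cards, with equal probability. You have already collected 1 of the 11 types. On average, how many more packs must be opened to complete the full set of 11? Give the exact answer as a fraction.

81191/2520

Starting from 1 distinct type, each trial gives a new one with probability (11−i)/11 when i types are held, so the wait for the next new type is 11/(11−i).
E = 11/10 + 11/9 + 11/8 + 11/7 + 11/6 + 11/5 + 11/4 + 11/3 + 11/2 + 11/1 = 81191/2520.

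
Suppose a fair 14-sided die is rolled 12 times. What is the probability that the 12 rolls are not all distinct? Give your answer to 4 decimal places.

P(all 12 different) = 14/14 · 13/14 · ··· · 3/14 ≈ 0.0008.
P(at least two equal) = 1 − 0.0008 = 0.9992.

0.9992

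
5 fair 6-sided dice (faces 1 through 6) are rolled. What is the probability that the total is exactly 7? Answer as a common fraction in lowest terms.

5/2592

There are 6^5 = 7776 equally likely outcomes.
The number of ordered 5-tuples from {1,…,6} summing to 7 is 15.
P(sum = 7) = 15/7776 = 5/2592.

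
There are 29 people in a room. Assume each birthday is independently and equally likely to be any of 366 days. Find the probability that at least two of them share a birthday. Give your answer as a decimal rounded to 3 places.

It's easier to compute the probability that all 29 are distinct.
P(all distinct) = 366/366 · 365/366 · ··· · 338/366 ≈ 0.320.
So the probability of at least one match is 1 − 0.320 = 0.680.

0.680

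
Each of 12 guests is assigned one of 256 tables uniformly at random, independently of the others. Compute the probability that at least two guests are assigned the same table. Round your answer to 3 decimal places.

It's easier to compute the probability that all 12 are distinct.
P(all distinct) = 256/256 · 255/256 · ··· · 245/256 ≈ 0.770.
So the probability of at least one match is 1 − 0.770 = 0.230.

0.230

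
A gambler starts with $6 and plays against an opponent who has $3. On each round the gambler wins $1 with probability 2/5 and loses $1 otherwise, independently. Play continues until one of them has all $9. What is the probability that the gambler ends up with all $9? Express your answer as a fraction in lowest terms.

280/1009

Let r = q/p = (3/5)/(2/5) = 3/2. The recurrence P(i) = p·P(i+1) + q·P(i−1) with P(0)=0, P(9)=1 gives P(i) = (1 − r^i)/(1 − r^9).
P(6) = (1 − (3/2)^6) / (1 − (3/2)^9) = 280/1009.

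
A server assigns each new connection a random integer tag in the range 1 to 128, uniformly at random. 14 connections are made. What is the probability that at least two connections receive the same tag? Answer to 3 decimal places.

0.522

It's easier to compute the probability that all 14 are distinct.
P(all distinct) = 128/128 · 127/128 · ··· · 115/128 ≈ 0.478.
So the probability of at least one match is 1 − 0.478 = 0.522.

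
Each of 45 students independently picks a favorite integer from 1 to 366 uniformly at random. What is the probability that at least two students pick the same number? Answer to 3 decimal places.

0.940

It's easier to compute the probability that all 45 are distinct.
P(all distinct) = 366/366 · 365/366 · ··· · 322/366 ≈ 0.060.
So the probability of at least one match is 1 − 0.060 = 0.940.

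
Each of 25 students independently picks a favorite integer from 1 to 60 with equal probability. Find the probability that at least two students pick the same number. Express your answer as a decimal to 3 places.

It's easier to compute the probability that all 25 are distinct.
P(all distinct) = 60/60 · 59/60 · ··· · 36/60 ≈ 0.003.
So the probability of at least one match is 1 − 0.003 = 0.997.

0.997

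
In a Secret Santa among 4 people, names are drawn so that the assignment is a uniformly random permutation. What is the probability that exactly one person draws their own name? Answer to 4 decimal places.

Choose which one is fixed: C(4,1) = 4 ways.
The remaining 3 must have no fixed point: D(3) = 2.
P = 4·2/24 = 1/3 ≈ 0.3333.

0.3333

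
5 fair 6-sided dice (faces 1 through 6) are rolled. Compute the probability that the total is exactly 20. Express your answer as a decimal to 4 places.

0.0837

There are 6^5 = 7776 equally likely outcomes.
The number of ordered 5-tuples from {1,…,6} summing to 20 is 651.
P(sum = 20) = 651/7776 = 217/2592 ≈ 0.0837.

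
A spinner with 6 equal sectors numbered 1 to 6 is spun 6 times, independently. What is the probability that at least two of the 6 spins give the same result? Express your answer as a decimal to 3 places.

0.985

P(all 6 different) = 6/6 · 5/6 · ··· · 1/6 ≈ 0.015.
P(at least two equal) = 1 − 0.015 = 0.985.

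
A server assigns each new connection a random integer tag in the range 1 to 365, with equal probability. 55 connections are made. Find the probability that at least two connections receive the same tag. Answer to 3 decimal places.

It's easier to compute the probability that all 55 are distinct.
P(all distinct) = 365/365 · 364/365 · ··· · 311/365 ≈ 0.014.
So the probability of at least one match is 1 − 0.014 = 0.986.

0.986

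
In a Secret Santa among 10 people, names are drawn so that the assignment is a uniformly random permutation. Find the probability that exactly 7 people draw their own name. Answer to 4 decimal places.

0.0001

Choose which 7 of the 10 are fixed: C(10,7) = 120 ways.
The remaining 3 must have no fixed point: D(3) = 2.
P = 120·2/3628800 = 1/15120 ≈ 0.0001.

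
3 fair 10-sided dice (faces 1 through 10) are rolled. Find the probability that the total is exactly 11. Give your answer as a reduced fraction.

There are 10^3 = 1000 equally likely outcomes.
The number of ordered 3-tuples from {1,…,10} summing to 11 is 45.
P(sum = 11) = 45/1000 = 9/200.

9/200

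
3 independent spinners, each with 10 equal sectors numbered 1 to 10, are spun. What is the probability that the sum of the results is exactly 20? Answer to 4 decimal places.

There are 10^3 = 1000 equally likely outcomes.
The number of ordered 3-tuples from {1,…,10} summing to 20 is 63.
P(sum = 20) = 63/1000 ≈ 0.0630.

0.0630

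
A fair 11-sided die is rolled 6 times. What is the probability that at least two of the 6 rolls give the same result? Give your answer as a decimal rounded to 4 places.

0.8122

P(all 6 different) = 11/11 · 10/11 · ··· · 6/11 ≈ 0.1878.
P(at least two equal) = 1 − 0.1878 = 0.8122.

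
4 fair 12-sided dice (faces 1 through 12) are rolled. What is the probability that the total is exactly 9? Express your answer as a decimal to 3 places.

There are 12^4 = 20736 equally likely outcomes.
The number of ordered 4-tuples from {1,…,12} summing to 9 is 56.
P(sum = 9) = 56/20736 = 7/2592 ≈ 0.003.

0.003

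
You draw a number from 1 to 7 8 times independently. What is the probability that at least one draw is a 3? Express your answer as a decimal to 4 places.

P(no draw is a 3) = (6/7)^8 ≈ 0.2914.
P(at least one) = 1 − 0.2914 = 0.7086.

0.7086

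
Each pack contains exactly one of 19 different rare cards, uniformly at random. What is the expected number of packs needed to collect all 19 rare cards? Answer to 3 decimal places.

67.407

After i distinct types are collected, each trial gives a new one with probability (19−i)/19, so the expected wait for the next new type is 19/(19−i).
E = 19/19 + 19/18 + 19/17 + 19/16 + 19/15 + 19/14 + 19/13 + 19/12 + 19/11 + 19/10 + 19/9 + 19/8 + 19/7 + 19/6 + 19/5 + 19/4 + 19/3 + 19/2 + 19/1 = 275295799/4084080 ≈ 67.407.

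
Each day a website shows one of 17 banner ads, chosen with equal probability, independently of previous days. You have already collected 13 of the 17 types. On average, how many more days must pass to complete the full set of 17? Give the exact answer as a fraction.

425/12

Starting from 13 distinct types, each trial gives a new one with probability (17−i)/17 when i types are held, so the wait for the next new type is 17/(17−i).
E = 17/4 + 17/3 + 17/2 + 17/1 = 425/12.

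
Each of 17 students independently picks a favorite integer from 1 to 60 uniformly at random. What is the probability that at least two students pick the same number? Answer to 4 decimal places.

0.9186

It's easier to compute the probability that all 17 are distinct.
P(all distinct) = 60/60 · 59/60 · ··· · 44/60 ≈ 0.0814.
So the probability of at least one match is 1 − 0.0814 = 0.9186.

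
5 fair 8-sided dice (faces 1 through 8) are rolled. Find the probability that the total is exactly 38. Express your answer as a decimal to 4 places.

0.0005

There are 8^5 = 32768 equally likely outcomes.
The number of ordered 5-tuples from {1,…,8} summing to 38 is 15.
P(sum = 38) = 15/32768 ≈ 0.0005.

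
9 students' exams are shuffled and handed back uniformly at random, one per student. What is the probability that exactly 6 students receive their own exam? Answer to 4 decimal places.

0.0005

Choose which 6 of the 9 are fixed: C(9,6) = 84 ways.
The remaining 3 must have no fixed point: D(3) = 2.
P = 84·2/362880 = 1/2160 ≈ 0.0005.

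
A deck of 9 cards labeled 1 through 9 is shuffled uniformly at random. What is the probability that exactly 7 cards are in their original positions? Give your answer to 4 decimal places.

0.0001

Choose which 7 of the 9 are fixed: C(9,7) = 36 ways.
The remaining 2 must have no fixed point: D(2) = 1.
P = 36·1/362880 = 1/10080 ≈ 0.0001.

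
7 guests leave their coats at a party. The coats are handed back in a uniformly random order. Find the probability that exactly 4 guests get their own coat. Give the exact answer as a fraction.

Choose which 4 of the 7 are fixed: C(7,4) = 35 ways.
The remaining 3 must have no fixed point: D(3) = 2.
P = 35·2/5040 = 1/72.

1/72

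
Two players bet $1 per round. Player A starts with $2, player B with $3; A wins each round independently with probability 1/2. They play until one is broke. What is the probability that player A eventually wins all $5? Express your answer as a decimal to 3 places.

With a fair step, P(i) = ½P(i−1) + ½P(i+1) with P(0)=0, P(5)=1 has the linear solution P(i) = i/5.
P(2) = 2/5 ≈ 0.400.

0.400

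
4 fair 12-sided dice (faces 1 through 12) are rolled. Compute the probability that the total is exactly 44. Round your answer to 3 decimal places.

0.002

There are 12^4 = 20736 equally likely outcomes.
The number of ordered 4-tuples from {1,…,12} summing to 44 is 35.
P(sum = 44) = 35/20736 ≈ 0.002.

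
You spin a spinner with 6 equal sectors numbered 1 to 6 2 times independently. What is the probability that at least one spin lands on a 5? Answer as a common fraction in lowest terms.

11/36

P(no spin lands on a 5) = (5/6)^2 = 25/36.
P(at least one) = 1 − 25/36 = 11/36.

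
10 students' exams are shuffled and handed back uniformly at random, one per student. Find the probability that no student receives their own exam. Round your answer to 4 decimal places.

This is the derangement probability: permutations of 10 with no fixed point.
D(10) = 10! · (1 − 1/1! + 1/2! − ··· + (−1)^10/10!) = 1334961.
P = 1334961/3628800 = 16481/44800 ≈ 0.3679.

0.3679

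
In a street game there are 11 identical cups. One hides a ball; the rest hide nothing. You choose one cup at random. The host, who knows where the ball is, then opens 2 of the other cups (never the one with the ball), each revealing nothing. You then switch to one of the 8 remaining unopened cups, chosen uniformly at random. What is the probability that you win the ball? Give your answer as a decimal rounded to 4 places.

Your original cup holds the ball with probability 1/11, so the other 10 collectively hold it with probability 10/11.
The host can always find 2 empty cups to open, so the reveals don't change that 10/11; it is now spread over the 8 remaining unopened cups.
P(win by switching) = (10/11) · (1/8) = 5/44 ≈ 0.1136.

0.1136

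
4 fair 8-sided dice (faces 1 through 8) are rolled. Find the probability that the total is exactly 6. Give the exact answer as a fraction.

5/2048

There are 8^4 = 4096 equally likely outcomes.
The number of ordered 4-tuples from {1,…,8} summing to 6 is 10.
P(sum = 6) = 10/4096 = 5/2048.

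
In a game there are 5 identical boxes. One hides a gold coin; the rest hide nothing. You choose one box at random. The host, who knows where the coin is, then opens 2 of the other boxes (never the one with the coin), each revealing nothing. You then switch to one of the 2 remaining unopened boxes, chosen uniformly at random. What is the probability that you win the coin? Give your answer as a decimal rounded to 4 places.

Your original box holds the coin with probability 1/5, so the other 4 collectively hold it with probability 4/5.
The host can always find 2 empty boxes to open, so the reveals don't change that 4/5; it is now spread over the 2 remaining unopened boxes.
P(win by switching) = (4/5) · (1/2) = 2/5 ≈ 0.4000.

0.4000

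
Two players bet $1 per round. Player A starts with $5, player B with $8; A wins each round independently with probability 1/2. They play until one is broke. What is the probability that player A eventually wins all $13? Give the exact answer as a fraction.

5/13

With a fair step, P(i) = ½P(i−1) + ½P(i+1) with P(0)=0, P(13)=1 has the linear solution P(i) = i/13.
P(5) = 5/13.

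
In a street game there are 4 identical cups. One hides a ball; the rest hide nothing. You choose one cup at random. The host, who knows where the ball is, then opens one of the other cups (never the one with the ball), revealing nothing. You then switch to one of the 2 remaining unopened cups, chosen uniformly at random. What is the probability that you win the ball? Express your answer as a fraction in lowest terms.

3/8

Your original cup holds the ball with probability 1/4, so the other 3 collectively hold it with probability 3/4.
The host can always find an empty cup to open, so this doesn't change that 3/4; it is now spread over the 2 remaining unopened cups.
P(win by switching) = (3/4) · (1/2) = 3/8.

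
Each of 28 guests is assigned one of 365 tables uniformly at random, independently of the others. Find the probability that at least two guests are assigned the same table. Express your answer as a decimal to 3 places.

0.654

It's easier to compute the probability that all 28 are distinct.
P(all distinct) = 365/365 · 364/365 · ··· · 338/365 ≈ 0.346.
So the probability of at least one match is 1 − 0.346 = 0.654.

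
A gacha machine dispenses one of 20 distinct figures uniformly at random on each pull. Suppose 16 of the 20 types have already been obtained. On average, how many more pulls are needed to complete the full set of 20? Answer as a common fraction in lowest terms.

125/3

Starting from 16 distinct types, each trial gives a new one with probability (20−i)/20 when i types are held, so the wait for the next new type is 20/(20−i).
E = 20/4 + 20/3 + 20/2 + 20/1 = 125/3.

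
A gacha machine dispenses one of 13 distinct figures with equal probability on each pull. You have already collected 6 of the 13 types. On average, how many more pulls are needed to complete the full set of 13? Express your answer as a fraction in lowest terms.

4719/140

Starting from 6 distinct types, each trial gives a new one with probability (13−i)/13 when i types are held, so the wait for the next new type is 13/(13−i).
E = 13/7 + 13/6 + 13/5 + 13/4 + 13/3 + 13/2 + 13/1 = 4719/140.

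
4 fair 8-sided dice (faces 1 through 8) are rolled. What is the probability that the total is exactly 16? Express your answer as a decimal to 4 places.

0.0769

There are 8^4 = 4096 equally likely outcomes.
The number of ordered 4-tuples from {1,…,8} summing to 16 is 315.
P(sum = 16) = 315/4096 ≈ 0.0769.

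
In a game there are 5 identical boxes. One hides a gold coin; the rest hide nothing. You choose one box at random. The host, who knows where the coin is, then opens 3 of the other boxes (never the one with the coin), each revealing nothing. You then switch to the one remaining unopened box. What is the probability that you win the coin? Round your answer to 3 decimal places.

0.800

Your original box holds the coin with probability 1/5, so the other 4 collectively hold it with probability 4/5.
The host can always find 3 empty boxes to open, so the reveals don't change that 4/5; it is now spread over the 1 remaining unopened box.
P(win by switching) = (4/5) · (1/1) = 4/5 ≈ 0.800.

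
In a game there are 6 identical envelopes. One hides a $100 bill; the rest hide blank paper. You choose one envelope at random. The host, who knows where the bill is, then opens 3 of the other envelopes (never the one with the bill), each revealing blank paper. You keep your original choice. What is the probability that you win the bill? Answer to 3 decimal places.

The host can always open 3 empty envelopes regardless of your choice, so the reveals give no information about your original envelope.
P(win by staying) = 1/6 ≈ 0.167.

0.167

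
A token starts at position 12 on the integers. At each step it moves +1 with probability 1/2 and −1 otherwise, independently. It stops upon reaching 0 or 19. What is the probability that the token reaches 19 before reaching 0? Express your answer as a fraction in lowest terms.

With a fair step, P(i) = ½P(i−1) + ½P(i+1) with P(0)=0, P(19)=1 has the linear solution P(i) = i/19.
P(12) = 12/19.

12/19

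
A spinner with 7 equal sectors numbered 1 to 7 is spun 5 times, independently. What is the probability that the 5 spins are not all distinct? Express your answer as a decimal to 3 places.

P(all 5 different) = 7/7 · 6/7 · ··· · 3/7 ≈ 0.150.
P(at least two equal) = 1 − 0.150 = 0.850.

0.850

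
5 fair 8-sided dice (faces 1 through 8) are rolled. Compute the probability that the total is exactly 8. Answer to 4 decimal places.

0.0011

There are 8^5 = 32768 equally likely outcomes.
The number of ordered 5-tuples from {1,…,8} summing to 8 is 35.
P(sum = 8) = 35/32768 ≈ 0.0011.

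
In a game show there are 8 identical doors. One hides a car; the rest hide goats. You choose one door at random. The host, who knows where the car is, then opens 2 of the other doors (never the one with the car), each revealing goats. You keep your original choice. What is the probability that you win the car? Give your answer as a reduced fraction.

The host can always open 2 empty doors regardless of your choice, so the reveals give no information about your original door.
P(win by staying) = 1/8.

1/8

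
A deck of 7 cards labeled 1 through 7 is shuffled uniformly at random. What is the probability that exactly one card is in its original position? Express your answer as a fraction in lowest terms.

53/144

Choose which one is fixed: C(7,1) = 7 ways.
The remaining 6 must have no fixed point: D(6) = 265.
P = 7·265/5040 = 53/144.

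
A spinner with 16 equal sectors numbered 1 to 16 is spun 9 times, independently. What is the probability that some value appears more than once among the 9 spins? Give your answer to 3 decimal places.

0.940

P(all 9 different) = 16/16 · 15/16 · ··· · 8/16 ≈ 0.060.
P(at least two equal) = 1 − 0.060 = 0.940.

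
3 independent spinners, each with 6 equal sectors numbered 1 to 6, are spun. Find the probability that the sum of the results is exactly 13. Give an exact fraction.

7/72

There are 6^3 = 216 equally likely outcomes.
The number of ordered 3-tuples from {1,…,6} summing to 13 is 21.
P(sum = 13) = 21/216 = 7/72.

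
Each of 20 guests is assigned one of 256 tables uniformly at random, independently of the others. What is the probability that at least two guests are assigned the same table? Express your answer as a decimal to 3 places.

0.533

It's easier to compute the probability that all 20 are distinct.
P(all distinct) = 256/256 · 255/256 · ··· · 237/256 ≈ 0.467.
So the probability of at least one match is 1 − 0.467 = 0.533.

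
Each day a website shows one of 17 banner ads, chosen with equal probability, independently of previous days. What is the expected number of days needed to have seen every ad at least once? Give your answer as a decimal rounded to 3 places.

58.472

After i distinct types are collected, each trial gives a new one with probability (17−i)/17, so the expected wait for the next new type is 17/(17−i).
E = 17/17 + 17/16 + 17/15 + 17/14 + 17/13 + 17/12 + 17/11 + 17/10 + 17/9 + 17/8 + 17/7 + 17/6 + 17/5 + 17/4 + 17/3 + 17/2 + 17/1 = 42142223/720720 ≈ 58.472.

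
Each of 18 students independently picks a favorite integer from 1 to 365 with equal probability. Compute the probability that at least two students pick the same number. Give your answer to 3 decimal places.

0.347

It's easier to compute the probability that all 18 are distinct.
P(all distinct) = 365/365 · 364/365 · ··· · 348/365 ≈ 0.653.
So the probability of at least one match is 1 − 0.653 = 0.347.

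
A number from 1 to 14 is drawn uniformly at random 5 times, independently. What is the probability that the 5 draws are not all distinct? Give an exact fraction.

2657/4802

P(all 5 different) = 14/14 · 13/14 · ··· · 10/14 = 2145/4802.
P(at least two equal) = 1 − 2145/4802 = 2657/4802.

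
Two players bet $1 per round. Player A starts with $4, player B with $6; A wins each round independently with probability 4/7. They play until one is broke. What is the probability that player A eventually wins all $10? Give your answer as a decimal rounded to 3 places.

0.724

Let r = q/p = (3/7)/(4/7) = 3/4. The recurrence P(i) = p·P(i+1) + q·P(i−1) with P(0)=0, P(10)=1 gives P(i) = (1 − r^i)/(1 − r^10).
P(4) = (1 − (3/4)^4) / (1 − (3/4)^10) = 102400/141361 ≈ 0.724.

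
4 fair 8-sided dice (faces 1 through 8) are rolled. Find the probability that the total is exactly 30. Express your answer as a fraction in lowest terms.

There are 8^4 = 4096 equally likely outcomes.
The number of ordered 4-tuples from {1,…,8} summing to 30 is 10.
P(sum = 30) = 10/4096 = 5/2048.

5/2048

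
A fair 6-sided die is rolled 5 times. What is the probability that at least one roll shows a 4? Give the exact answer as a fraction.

4651/7776

P(no roll shows a 4) = (5/6)^5 = 3125/7776.
P(at least one) = 1 − 3125/7776 = 4651/7776.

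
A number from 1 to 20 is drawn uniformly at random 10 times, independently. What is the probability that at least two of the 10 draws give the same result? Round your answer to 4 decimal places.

0.9345

P(all 10 different) = 20/20 · 19/20 · ··· · 11/20 ≈ 0.0655.
P(at least two equal) = 1 − 0.0655 = 0.9345.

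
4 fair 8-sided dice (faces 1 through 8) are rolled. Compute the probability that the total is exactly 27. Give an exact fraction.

7/512

There are 8^4 = 4096 equally likely outcomes.
The number of ordered 4-tuples from {1,…,8} summing to 27 is 56.
P(sum = 27) = 56/4096 = 7/512.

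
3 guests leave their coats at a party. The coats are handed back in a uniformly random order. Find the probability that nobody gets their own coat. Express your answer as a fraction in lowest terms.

This is the derangement probability: permutations of 3 with no fixed point.
D(3) = 3! · (1 − 1/1! + 1/2! − ··· + (−1)^3/3!) = 2.
P = 2/6 = 1/3.

1/3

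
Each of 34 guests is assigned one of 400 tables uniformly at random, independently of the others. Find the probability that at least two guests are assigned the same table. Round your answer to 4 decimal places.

0.7639

It's easier to compute the probability that all 34 are distinct.
P(all distinct) = 400/400 · 399/400 · ··· · 367/400 ≈ 0.2361.
So the probability of at least one match is 1 − 0.2361 = 0.7639.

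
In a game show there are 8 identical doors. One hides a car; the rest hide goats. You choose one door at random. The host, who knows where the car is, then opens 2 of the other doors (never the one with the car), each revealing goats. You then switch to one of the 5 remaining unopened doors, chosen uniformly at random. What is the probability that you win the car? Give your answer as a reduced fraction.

Your original door holds the car with probability 1/8, so the other 7 collectively hold it with probability 7/8.
The host can always find 2 empty doors to open, so the reveals don't change that 7/8; it is now spread over the 5 remaining unopened doors.
P(win by switching) = (7/8) · (1/5) = 7/40.

7/40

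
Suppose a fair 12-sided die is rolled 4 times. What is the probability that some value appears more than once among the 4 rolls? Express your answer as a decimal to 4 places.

P(all 4 different) = 12/12 · 11/12 · ··· · 9/12 ≈ 0.5729.
P(at least two equal) = 1 − 0.5729 = 0.4271.

0.4271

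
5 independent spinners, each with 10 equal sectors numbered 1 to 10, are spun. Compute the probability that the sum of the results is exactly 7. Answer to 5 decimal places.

0.00015

There are 10^5 = 100000 equally likely outcomes.
The number of ordered 5-tuples from {1,…,10} summing to 7 is 15.
P(sum = 7) = 15/100000 = 3/20000 ≈ 0.00015.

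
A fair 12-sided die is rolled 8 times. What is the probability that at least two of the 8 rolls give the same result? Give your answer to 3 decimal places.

P(all 8 different) = 12/12 · 11/12 · ··· · 5/12 ≈ 0.046.
P(at least two equal) = 1 − 0.046 = 0.954.

0.954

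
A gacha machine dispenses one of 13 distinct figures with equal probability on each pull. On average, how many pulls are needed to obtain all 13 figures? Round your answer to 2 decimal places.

41.34

After i distinct types are collected, each trial gives a new one with probability (13−i)/13, so the expected wait for the next new type is 13/(13−i).
E = 13/13 + 13/12 + 13/11 + 13/10 + 13/9 + 13/8 + 13/7 + 13/6 + 13/5 + 13/4 + 13/3 + 13/2 + 13/1 = 1145993/27720 ≈ 41.34.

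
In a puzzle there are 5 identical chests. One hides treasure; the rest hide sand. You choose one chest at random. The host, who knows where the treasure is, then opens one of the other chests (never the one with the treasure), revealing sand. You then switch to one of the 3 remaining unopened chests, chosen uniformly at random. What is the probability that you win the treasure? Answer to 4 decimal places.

0.2667

Your original chest holds the treasure with probability 1/5, so the other 4 collectively hold it with probability 4/5.
The host can always find an empty chest to open, so this doesn't change that 4/5; it is now spread over the 3 remaining unopened chests.
P(win by switching) = (4/5) · (1/3) = 4/15 ≈ 0.2667.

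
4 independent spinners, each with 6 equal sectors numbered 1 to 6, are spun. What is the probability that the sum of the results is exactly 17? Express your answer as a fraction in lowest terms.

13/162

There are 6^4 = 1296 equally likely outcomes.
The number of ordered 4-tuples from {1,…,6} summing to 17 is 104.
P(sum = 17) = 104/1296 = 13/162.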